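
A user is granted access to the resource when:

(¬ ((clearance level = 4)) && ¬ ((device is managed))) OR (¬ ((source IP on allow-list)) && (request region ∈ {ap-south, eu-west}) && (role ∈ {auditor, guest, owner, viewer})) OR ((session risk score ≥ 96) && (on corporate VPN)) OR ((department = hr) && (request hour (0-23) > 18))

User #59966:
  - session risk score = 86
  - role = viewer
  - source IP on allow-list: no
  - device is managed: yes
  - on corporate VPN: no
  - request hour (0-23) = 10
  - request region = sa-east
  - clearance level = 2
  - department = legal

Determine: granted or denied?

Atomic conditions:
  clearance level = 4: 2 == 4 is false
  device is managed: yes → true
  source IP on allow-list: no → false
  request region ∈ {ap-south, eu-west}: sa-east is not in the set → false
  role ∈ {auditor, guest, owner, viewer}: viewer is in the set → true
  session risk score ≥ 96: 86 ≥ 96 is false
  on corporate VPN: no → false
  department = hr: legal == hr is false
  request hour (0-23) > 18: 10 > 18 is false
Combine:
[1.1] NOT false = true
[1.2] NOT true = false
[1] true AND false = false
[2.1] NOT false = true
[2] true AND false AND true = false
[3] false AND false = false
[4] false AND false = false
[root] false OR false OR false OR false = false
Overall: false → denied

Denied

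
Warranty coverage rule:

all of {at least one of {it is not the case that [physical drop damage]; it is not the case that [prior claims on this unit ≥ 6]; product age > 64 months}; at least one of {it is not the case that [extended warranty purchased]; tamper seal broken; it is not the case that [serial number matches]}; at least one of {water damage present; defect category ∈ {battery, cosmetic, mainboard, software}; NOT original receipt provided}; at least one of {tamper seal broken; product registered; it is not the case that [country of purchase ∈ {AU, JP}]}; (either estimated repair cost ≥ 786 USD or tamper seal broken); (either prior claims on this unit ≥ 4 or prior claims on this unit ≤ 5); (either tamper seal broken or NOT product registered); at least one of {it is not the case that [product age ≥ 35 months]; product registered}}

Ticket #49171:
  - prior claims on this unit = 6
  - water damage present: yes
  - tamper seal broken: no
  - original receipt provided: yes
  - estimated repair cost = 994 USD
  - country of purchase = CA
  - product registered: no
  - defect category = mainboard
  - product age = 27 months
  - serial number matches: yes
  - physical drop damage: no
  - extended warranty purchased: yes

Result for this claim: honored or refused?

Refused

Atomic conditions:
  physical drop damage: no → false
  prior claims on this unit ≥ 6: 6 ≥ 6 is true
  product age > 64 months: 27 > 64 is false
  extended warranty purchased: yes → true
  tamper seal broken: no → false
  serial number matches: yes → true
  water damage present: yes → true
  defect category ∈ {battery, cosmetic, mainboard, software}: mainboard is in the set → true
  NOT original receipt provided: yes → false
  product registered: no → false
  country of purchase ∈ {AU, JP}: CA is not in the set → false
  estimated repair cost ≥ 786 USD: 994 ≥ 786 is true
  prior claims on this unit ≥ 4: 6 ≥ 4 is true
  prior claims on this unit ≤ 5: 6 ≤ 5 is false
  NOT product registered: no → true
  product age ≥ 35 months: 27 ≥ 35 is false
Combine:
[1.1] NOT false = true
[1.2] NOT true = false
[1] true OR false OR false = true
[2.1] NOT true = false
[2.3] NOT true = false
[2] false OR false OR false = false
[3] true OR true OR false = true
[4.3] NOT false = true
[4] false OR false OR true = true
[5] true OR false = true
[6] true OR false = true
[7] false OR true = true
[8.1] NOT false = true
[8] true OR false = true
[root] true AND false AND true AND true AND true AND true AND true AND true = false
Overall: false → refused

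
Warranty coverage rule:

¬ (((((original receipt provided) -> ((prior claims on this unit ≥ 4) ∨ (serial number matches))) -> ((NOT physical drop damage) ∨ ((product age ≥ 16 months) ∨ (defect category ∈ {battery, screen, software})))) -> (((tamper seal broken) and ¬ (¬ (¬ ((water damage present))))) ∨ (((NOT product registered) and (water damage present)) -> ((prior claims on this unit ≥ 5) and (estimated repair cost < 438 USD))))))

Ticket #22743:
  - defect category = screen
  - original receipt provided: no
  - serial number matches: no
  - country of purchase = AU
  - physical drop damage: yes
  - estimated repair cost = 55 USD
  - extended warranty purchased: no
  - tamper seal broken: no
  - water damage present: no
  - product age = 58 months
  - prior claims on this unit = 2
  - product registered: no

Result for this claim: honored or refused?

Atomic conditions:
  original receipt provided: no → false
  prior claims on this unit ≥ 4: 2 ≥ 4 is false
  serial number matches: no → false
  NOT physical drop damage: yes → false
  product age ≥ 16 months: 58 ≥ 16 is true
  defect category ∈ {battery, screen, software}: screen is in the set → true
  tamper seal broken: no → false
  water damage present: no → false
  NOT product registered: no → true
  prior claims on this unit ≥ 5: 2 ≥ 5 is false
  estimated repair cost < 438 USD: 55 < 438 is true
Combine:
[1.1.1.2] false OR false = false
[1.1.1] false → false (antecedent false ⇒ implication holds) = true
[1.1.2.2] true OR true = true
[1.1.2] false OR true = true
[1.1] true → true = true
[1.2.1.2.1.1] NOT false = true
[1.2.1.2.1] NOT true = false
[1.2.1.2] NOT false = true
[1.2.1] false AND true = false
[1.2.2.1] true AND false = false
[1.2.2.2] false AND true = false
[1.2.2] false → false (antecedent false ⇒ implication holds) = true
[1.2] false OR true = true
[1] true → true = true
[root] NOT true = false
Overall: false → refused

Refused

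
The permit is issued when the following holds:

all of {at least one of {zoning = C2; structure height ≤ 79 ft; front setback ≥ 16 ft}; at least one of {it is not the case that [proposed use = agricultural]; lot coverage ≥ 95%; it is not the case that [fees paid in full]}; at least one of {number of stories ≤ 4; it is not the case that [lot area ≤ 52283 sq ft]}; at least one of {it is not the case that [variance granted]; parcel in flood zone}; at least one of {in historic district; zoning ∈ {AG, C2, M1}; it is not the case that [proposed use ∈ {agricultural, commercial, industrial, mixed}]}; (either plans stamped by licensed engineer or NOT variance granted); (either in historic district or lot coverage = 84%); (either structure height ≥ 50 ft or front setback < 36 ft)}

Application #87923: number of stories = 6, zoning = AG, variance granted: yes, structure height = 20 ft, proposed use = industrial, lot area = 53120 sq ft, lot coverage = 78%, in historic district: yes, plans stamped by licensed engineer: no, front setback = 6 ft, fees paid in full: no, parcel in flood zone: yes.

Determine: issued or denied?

Atomic conditions:
  zoning = C2: AG == C2 is false
  structure height ≤ 79 ft: 20 ≤ 79 is true
  front setback ≥ 16 ft: 6 ≥ 16 is false
  proposed use = agricultural: industrial == agricultural is false
  lot coverage ≥ 95%: 78 ≥ 95 is false
  fees paid in full: no → false
  number of stories ≤ 4: 6 ≤ 4 is false
  lot area ≤ 52283 sq ft: 53120 ≤ 52283 is false
  variance granted: yes → true
  parcel in flood zone: yes → true
  in historic district: yes → true
  zoning ∈ {AG, C2, M1}: AG is in the set → true
  proposed use ∈ {agricultural, commercial, industrial, mixed}: industrial is in the set → true
  plans stamped by licensed engineer: no → false
  NOT variance granted: yes → false
  lot coverage = 84%: 78 == 84 is false
  structure height ≥ 50 ft: 20 ≥ 50 is false
  front setback < 36 ft: 6 < 36 is true
Combine:
[1] false OR true OR false = true
[2.1] NOT false = true
[2.3] NOT false = true
[2] true OR false OR true = true
[3.2] NOT false = true
[3] false OR true = true
[4.1] NOT true = false
[4] false OR true = true
[5.3] NOT true = false
[5] true OR true OR false = true
[6] false OR false = false
[7] true OR false = true
[8] false OR true = true
[root] true AND true AND true AND true AND true AND false AND true AND true = false
Overall: false → denied

Denied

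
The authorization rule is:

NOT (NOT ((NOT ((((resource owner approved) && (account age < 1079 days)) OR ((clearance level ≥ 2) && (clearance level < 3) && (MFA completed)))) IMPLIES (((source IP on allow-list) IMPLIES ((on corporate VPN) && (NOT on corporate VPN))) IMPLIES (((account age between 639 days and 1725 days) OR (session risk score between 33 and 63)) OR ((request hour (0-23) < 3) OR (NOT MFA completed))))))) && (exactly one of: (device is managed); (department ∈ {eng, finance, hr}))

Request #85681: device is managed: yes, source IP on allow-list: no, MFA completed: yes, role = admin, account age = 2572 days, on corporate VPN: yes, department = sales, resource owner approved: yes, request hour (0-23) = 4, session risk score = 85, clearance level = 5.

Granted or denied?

Atomic conditions:
  resource owner approved: yes → true
  account age < 1079 days: 2572 < 1079 is false
  clearance level ≥ 2: 5 ≥ 2 is true
  clearance level < 3: 5 < 3 is false
  MFA completed: yes → true
  source IP on allow-list: no → false
  on corporate VPN: yes → true
  NOT on corporate VPN: yes → false
  account age between 639 days and 1725 days: 2572 in [639, 1725] is false
  session risk score between 33 and 63: 85 in [33, 63] is false
  request hour (0-23) < 3: 4 < 3 is false
  NOT MFA completed: yes → false
  device is managed: yes → true
  department ∈ {eng, finance, hr}: sales is not in the set → false
Combine:
[1.1.1.1.1.1] true AND false = false
[1.1.1.1.1.2] true AND false AND true = false
[1.1.1.1.1] false OR false = false
[1.1.1.1] NOT false = true
[1.1.1.2.1.2] true AND false = false
[1.1.1.2.1] false → false (antecedent false ⇒ implication holds) = true
[1.1.1.2.2.1] false OR false = false
[1.1.1.2.2.2] false OR false = false
[1.1.1.2.2] false OR false = false
[1.1.1.2] true → false = false
[1.1.1] true → false = false
[1.1] NOT false = true
[1] NOT true = false
[2] exactly-one(true, false) = true
[root] false AND true = false
Overall: false → denied

Denied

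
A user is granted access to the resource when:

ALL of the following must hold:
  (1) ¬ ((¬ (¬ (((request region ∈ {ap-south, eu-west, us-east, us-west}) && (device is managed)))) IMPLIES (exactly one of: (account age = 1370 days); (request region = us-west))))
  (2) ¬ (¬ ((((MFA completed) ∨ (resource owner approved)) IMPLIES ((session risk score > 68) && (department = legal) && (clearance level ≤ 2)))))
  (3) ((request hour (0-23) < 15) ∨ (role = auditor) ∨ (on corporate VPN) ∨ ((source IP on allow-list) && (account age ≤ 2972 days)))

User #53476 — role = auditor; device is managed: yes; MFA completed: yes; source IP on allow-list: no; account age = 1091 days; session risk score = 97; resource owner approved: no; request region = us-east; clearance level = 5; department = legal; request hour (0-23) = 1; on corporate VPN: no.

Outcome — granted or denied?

Atomic conditions:
  request region ∈ {ap-south, eu-west, us-east, us-west}: us-east is in the set → true
  device is managed: yes → true
  account age = 1370 days: 1091 == 1370 is false
  request region = us-west: us-east == us-west is false
  MFA completed: yes → true
  resource owner approved: no → false
  session risk score > 68: 97 > 68 is true
  department = legal: legal == legal is true
  clearance level ≤ 2: 5 ≤ 2 is false
  request hour (0-23) < 15: 1 < 15 is true
  role = auditor: auditor == auditor is true
  on corporate VPN: no → false
  source IP on allow-list: no → false
  account age ≤ 2972 days: 1091 ≤ 2972 is true
Combine:
[1.1.1.1.1] true AND true = true
[1.1.1.1] NOT true = false
[1.1.1] NOT false = true
[1.1.2] exactly-one(false, false) = false
[1.1] true → false = false
[1] NOT false = true
[2.1.1.1] true OR false = true
[2.1.1.2] true AND true AND false = false
[2.1.1] true → false = false
[2.1] NOT false = true
[2] NOT true = false
[3.4] false AND true = false
[3] true OR true OR false OR false = true
[root] true AND false AND true = false
Overall: false → denied

Denied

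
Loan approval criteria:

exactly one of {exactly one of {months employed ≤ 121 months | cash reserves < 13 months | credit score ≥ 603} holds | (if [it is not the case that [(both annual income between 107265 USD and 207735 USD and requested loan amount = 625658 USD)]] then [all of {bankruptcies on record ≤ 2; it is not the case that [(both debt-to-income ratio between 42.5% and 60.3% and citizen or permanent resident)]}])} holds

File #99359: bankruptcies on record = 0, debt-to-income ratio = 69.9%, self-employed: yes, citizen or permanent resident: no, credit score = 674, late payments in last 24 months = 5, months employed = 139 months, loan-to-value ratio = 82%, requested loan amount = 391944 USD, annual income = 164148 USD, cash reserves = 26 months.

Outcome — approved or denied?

Atomic conditions:
  months employed ≤ 121 months: 139 ≤ 121 is false
  cash reserves < 13 months: 26 < 13 is false
  credit score ≥ 603: 674 ≥ 603 is true
  annual income between 107265 USD and 207735 USD: 164148 in [107265, 207735] is true
  requested loan amount = 625658 USD: 391944 == 625658 is false
  bankruptcies on record ≤ 2: 0 ≤ 2 is true
  debt-to-income ratio between 42.5% and 60.3%: 69.9 in [42.5, 60.3] is false
  citizen or permanent resident: no → false
Combine:
[1] exactly-one(false, false, true) = true
[2.1.1] true AND false = false
[2.1] NOT false = true
[2.2.2.1] false AND false = false
[2.2.2] NOT false = true
[2.2] true AND true = true
[2] true → true = true
[root] exactly-one(true, true) = false
Overall: false → denied

Denied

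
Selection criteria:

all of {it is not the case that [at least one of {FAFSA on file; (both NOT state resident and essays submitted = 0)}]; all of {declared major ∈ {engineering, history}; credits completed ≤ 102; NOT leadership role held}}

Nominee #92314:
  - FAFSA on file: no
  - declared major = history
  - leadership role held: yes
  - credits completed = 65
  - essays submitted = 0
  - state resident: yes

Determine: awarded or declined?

Atomic conditions:
  FAFSA on file: no → false
  NOT state resident: yes → false
  essays submitted = 0: 0 == 0 is true
  declared major ∈ {engineering, history}: history is in the set → true
  credits completed ≤ 102: 65 ≤ 102 is true
  NOT leadership role held: yes → false
Combine:
[1.1.2] false AND true = false
[1.1] false OR false = false
[1] NOT false = true
[2] true AND true AND false = false
[root] true AND false = false
Overall: false → declined

Declined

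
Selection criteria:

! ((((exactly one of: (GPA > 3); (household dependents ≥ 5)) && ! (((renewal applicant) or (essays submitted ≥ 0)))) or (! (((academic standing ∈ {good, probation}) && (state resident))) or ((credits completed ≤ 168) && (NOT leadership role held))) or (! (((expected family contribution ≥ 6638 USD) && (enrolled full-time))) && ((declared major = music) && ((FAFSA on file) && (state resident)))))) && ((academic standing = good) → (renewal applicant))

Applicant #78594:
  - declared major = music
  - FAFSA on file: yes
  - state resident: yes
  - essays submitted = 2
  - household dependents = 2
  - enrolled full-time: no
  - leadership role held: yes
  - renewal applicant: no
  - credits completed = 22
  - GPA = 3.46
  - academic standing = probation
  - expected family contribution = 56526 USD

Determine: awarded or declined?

Atomic conditions:
  GPA > 3: 3.46 > 3 is true
  household dependents ≥ 5: 2 ≥ 5 is false
  renewal applicant: no → false
  essays submitted ≥ 0: 2 ≥ 0 is true
  academic standing ∈ {good, probation}: probation is in the set → true
  state resident: yes → true
  credits completed ≤ 168: 22 ≤ 168 is true
  NOT leadership role held: yes → false
  expected family contribution ≥ 6638 USD: 56526 ≥ 6638 is true
  enrolled full-time: no → false
  declared major = music: music == music is true
  FAFSA on file: yes → true
  academic standing = good: probation == good is false
Combine:
[1.1.1.1] exactly-one(true, false) = true
[1.1.1.2.1] false OR true = true
[1.1.1.2] NOT true = false
[1.1.1] true AND false = false
[1.1.2.1.1] true AND true = true
[1.1.2.1] NOT true = false
[1.1.2.2] true AND false = false
[1.1.2] false OR false = false
[1.1.3.1.1] true AND false = false
[1.1.3.1] NOT false = true
[1.1.3.2.2] true AND true = true
[1.1.3.2] true AND true = true
[1.1.3] true AND true = true
[1.1] false OR false OR true = true
[1] NOT true = false
[2] false → false (antecedent false ⇒ implication holds) = true
[root] false AND true = false
Overall: false → declined

Declined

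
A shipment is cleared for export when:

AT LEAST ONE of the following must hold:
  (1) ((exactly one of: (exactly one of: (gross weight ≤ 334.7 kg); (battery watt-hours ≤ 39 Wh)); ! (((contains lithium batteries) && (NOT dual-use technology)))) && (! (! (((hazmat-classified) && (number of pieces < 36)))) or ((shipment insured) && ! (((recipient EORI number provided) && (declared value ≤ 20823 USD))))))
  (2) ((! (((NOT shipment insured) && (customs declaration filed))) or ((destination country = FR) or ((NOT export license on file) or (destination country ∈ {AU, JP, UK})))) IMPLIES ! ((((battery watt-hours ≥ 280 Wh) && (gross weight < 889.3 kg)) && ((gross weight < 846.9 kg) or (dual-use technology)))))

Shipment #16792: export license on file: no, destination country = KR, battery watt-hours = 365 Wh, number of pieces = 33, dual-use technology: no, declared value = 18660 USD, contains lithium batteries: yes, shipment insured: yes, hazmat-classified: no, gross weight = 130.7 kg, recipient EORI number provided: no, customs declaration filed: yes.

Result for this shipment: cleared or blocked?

Atomic conditions:
  gross weight ≤ 334.7 kg: 130.7 ≤ 334.7 is true
  battery watt-hours ≤ 39 Wh: 365 ≤ 39 is false
  contains lithium batteries: yes → true
  NOT dual-use technology: no → true
  hazmat-classified: no → false
  number of pieces < 36: 33 < 36 is true
  shipment insured: yes → true
  recipient EORI number provided: no → false
  declared value ≤ 20823 USD: 18660 ≤ 20823 is true
  NOT shipment insured: yes → false
  customs declaration filed: yes → true
  destination country = FR: KR == FR is false
  NOT export license on file: no → true
  destination country ∈ {AU, JP, UK}: KR is not in the set → false
  battery watt-hours ≥ 280 Wh: 365 ≥ 280 is true
  gross weight < 889.3 kg: 130.7 < 889.3 is true
  gross weight < 846.9 kg: 130.7 < 846.9 is true
  dual-use technology: no → false
Combine:
[1.1.1] exactly-one(true, false) = true
[1.1.2.1] true AND true = true
[1.1.2] NOT true = false
[1.1] exactly-one(true, false) = true
[1.2.1.1.1] false AND true = false
[1.2.1.1] NOT false = true
[1.2.1] NOT true = false
[1.2.2.2.1] false AND true = false
[1.2.2.2] NOT false = true
[1.2.2] true AND true = true
[1.2] false OR true = true
[1] true AND true = true
[2.1.1.1] false AND true = false
[2.1.1] NOT false = true
[2.1.2.2] true OR false = true
[2.1.2] false OR true = true
[2.1] true OR true = true
[2.2.1.1] true AND true = true
[2.2.1.2] true OR false = true
[2.2.1] true AND true = true
[2.2] NOT true = false
[2] true → false = false
[root] true OR false = true
Overall: true → cleared

Cleared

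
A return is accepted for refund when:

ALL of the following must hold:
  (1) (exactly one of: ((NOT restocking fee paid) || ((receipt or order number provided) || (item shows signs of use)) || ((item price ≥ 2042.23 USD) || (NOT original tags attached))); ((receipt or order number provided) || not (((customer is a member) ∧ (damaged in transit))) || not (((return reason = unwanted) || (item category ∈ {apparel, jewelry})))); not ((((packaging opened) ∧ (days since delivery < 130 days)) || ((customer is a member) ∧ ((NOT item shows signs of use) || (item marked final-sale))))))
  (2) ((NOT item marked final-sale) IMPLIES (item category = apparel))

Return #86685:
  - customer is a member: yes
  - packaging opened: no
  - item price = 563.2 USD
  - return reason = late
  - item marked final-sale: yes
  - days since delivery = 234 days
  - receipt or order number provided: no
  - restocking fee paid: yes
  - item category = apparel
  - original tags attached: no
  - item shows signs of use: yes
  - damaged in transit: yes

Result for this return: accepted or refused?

Accepted

Atomic conditions:
  NOT restocking fee paid: yes → false
  receipt or order number provided: no → false
  item shows signs of use: yes → true
  item price ≥ 2042.23 USD: 563.2 ≥ 2042.23 is false
  NOT original tags attached: no → true
  customer is a member: yes → true
  damaged in transit: yes → true
  return reason = unwanted: late == unwanted is false
  item category ∈ {apparel, jewelry}: apparel is in the set → true
  packaging opened: no → false
  days since delivery < 130 days: 234 < 130 is false
  NOT item shows signs of use: yes → false
  item marked final-sale: yes → true
  NOT item marked final-sale: yes → false
  item category = apparel: apparel == apparel is true
Combine:
[1.1.2] false OR true = true
[1.1.3] false OR true = true
[1.1] false OR true OR true = true
[1.2.2.1] true AND true = true
[1.2.2] NOT true = false
[1.2.3.1] false OR true = true
[1.2.3] NOT true = false
[1.2] false OR false OR false = false
[1.3.1.1] false AND false = false
[1.3.1.2.2] false OR true = true
[1.3.1.2] true AND true = true
[1.3.1] false OR true = true
[1.3] NOT true = false
[1] exactly-one(true, false, false) = true
[2] false → true (antecedent false ⇒ implication holds) = true
[root] true AND true = true
Overall: true → accepted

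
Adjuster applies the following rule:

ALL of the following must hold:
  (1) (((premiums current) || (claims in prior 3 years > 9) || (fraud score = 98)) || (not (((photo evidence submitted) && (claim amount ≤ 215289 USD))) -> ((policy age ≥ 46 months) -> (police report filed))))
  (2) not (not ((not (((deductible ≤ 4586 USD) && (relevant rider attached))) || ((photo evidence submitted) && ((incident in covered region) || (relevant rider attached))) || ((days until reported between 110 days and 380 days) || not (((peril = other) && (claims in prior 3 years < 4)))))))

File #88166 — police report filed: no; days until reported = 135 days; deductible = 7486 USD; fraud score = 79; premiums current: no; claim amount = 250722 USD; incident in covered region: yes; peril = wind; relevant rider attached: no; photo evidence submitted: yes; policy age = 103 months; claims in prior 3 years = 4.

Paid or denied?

Atomic conditions:
  premiums current: no → false
  claims in prior 3 years > 9: 4 > 9 is false
  fraud score = 98: 79 == 98 is false
  photo evidence submitted: yes → true
  claim amount ≤ 215289 USD: 250722 ≤ 215289 is false
  policy age ≥ 46 months: 103 ≥ 46 is true
  police report filed: no → false
  deductible ≤ 4586 USD: 7486 ≤ 4586 is false
  relevant rider attached: no → false
  incident in covered region: yes → true
  days until reported between 110 days and 380 days: 135 in [110, 380] is true
  peril = other: wind == other is false
  claims in prior 3 years < 4: 4 < 4 is false
Combine:
[1.1] false OR false OR false = false
[1.2.1.1] true AND false = false
[1.2.1] NOT false = true
[1.2.2] true → false = false
[1.2] true → false = false
[1] false OR false = false
[2.1.1.1.1] false AND false = false
[2.1.1.1] NOT false = true
[2.1.1.2.2] true OR false = true
[2.1.1.2] true AND true = true
[2.1.1.3.2.1] false AND false = false
[2.1.1.3.2] NOT false = true
[2.1.1.3] true OR true = true
[2.1.1] true OR true OR true = true
[2.1] NOT true = false
[2] NOT false = true
[root] false AND true = false
Overall: false → denied

Denied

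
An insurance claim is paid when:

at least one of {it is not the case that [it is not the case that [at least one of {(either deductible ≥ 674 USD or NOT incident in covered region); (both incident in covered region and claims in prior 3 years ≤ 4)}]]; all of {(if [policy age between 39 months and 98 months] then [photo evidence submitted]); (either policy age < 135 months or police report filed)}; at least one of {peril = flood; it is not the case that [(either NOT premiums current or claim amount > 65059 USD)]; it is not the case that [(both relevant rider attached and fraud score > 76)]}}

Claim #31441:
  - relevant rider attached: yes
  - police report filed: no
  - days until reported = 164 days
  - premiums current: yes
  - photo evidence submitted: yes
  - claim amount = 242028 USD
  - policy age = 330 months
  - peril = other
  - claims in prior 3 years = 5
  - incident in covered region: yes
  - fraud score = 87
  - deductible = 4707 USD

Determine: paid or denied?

Paid

Atomic conditions:
  deductible ≥ 674 USD: 4707 ≥ 674 is true
  NOT incident in covered region: yes → false
  incident in covered region: yes → true
  claims in prior 3 years ≤ 4: 5 ≤ 4 is false
  policy age between 39 months and 98 months: 330 in [39, 98] is false
  photo evidence submitted: yes → true
  policy age < 135 months: 330 < 135 is false
  police report filed: no → false
  peril = flood: other == flood is false
  NOT premiums current: yes → false
  claim amount > 65059 USD: 242028 > 65059 is true
  relevant rider attached: yes → true
  fraud score > 76: 87 > 76 is true
Combine:
[1.1.1.1] true OR false = true
[1.1.1.2] true AND false = false
[1.1.1] true OR false = true
[1.1] NOT true = false
[1] NOT false = true
[2.1] false → true (antecedent false ⇒ implication holds) = true
[2.2] false OR false = false
[2] true AND false = false
[3.2.1] false OR true = true
[3.2] NOT true = false
[3.3.1] true AND true = true
[3.3] NOT true = false
[3] false OR false OR false = false
[root] true OR false OR false = true
Overall: true → paid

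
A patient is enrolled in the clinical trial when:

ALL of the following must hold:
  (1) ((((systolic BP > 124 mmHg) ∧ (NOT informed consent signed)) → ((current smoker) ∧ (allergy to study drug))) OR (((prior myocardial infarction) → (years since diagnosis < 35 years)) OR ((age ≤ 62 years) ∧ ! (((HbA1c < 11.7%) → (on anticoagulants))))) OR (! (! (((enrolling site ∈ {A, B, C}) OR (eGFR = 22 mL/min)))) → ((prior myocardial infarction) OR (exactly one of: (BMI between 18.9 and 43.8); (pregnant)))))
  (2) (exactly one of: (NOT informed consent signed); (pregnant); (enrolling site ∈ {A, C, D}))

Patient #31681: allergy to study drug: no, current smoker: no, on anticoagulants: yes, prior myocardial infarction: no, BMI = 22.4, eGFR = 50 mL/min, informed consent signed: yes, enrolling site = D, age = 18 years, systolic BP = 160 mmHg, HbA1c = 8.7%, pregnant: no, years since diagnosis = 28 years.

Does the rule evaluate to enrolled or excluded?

Enrolled

Atomic conditions:
  systolic BP > 124 mmHg: 160 > 124 is true
  NOT informed consent signed: yes → false
  current smoker: no → false
  allergy to study drug: no → false
  prior myocardial infarction: no → false
  years since diagnosis < 35 years: 28 < 35 is true
  age ≤ 62 years: 18 ≤ 62 is true
  HbA1c < 11.7%: 8.7 < 11.7 is true
  on anticoagulants: yes → true
  enrolling site ∈ {A, B, C}: D is not in the set → false
  eGFR = 22 mL/min: 50 == 22 is false
  BMI between 18.9 and 43.8: 22.4 in [18.9, 43.8] is true
  pregnant: no → false
  enrolling site ∈ {A, C, D}: D is in the set → true
Combine:
[1.1.1] true AND false = false
[1.1.2] false AND false = false
[1.1] false → false (antecedent false ⇒ implication holds) = true
[1.2.1] false → true (antecedent false ⇒ implication holds) = true
[1.2.2.2.1] true → true = true
[1.2.2.2] NOT true = false
[1.2.2] true AND false = false
[1.2] true OR false = true
[1.3.1.1.1] false OR false = false
[1.3.1.1] NOT false = true
[1.3.1] NOT true = false
[1.3.2.2] exactly-one(true, false) = true
[1.3.2] false OR true = true
[1.3] false → true (antecedent false ⇒ implication holds) = true
[1] true OR true OR true = true
[2] exactly-one(false, false, true) = true
[root] true AND true = true
Overall: true → enrolled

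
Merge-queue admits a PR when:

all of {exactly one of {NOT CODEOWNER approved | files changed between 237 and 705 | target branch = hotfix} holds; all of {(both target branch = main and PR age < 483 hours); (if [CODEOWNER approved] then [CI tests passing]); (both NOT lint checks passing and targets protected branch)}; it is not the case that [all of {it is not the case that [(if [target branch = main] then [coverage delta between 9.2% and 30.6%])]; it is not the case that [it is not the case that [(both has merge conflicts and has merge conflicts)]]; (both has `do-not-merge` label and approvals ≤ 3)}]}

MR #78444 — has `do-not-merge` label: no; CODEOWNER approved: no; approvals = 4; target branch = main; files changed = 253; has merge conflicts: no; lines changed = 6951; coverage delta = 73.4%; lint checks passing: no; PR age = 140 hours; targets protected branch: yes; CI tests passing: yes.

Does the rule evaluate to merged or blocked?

Atomic conditions:
  NOT CODEOWNER approved: no → true
  files changed between 237 and 705: 253 in [237, 705] is true
  target branch = hotfix: main == hotfix is false
  target branch = main: main == main is true
  PR age < 483 hours: 140 < 483 is true
  CODEOWNER approved: no → false
  CI tests passing: yes → true
  NOT lint checks passing: no → true
  targets protected branch: yes → true
  coverage delta between 9.2% and 30.6%: 73.4 in [9.2, 30.6] is false
  has merge conflicts: no → false
  has `do-not-merge` label: no → false
  approvals ≤ 3: 4 ≤ 3 is false
Combine:
[1] exactly-one(true, true, false) = false
[2.1] true AND true = true
[2.2] false → true (antecedent false ⇒ implication holds) = true
[2.3] true AND true = true
[2] true AND true AND true = true
[3.1.1.1] true → false = false
[3.1.1] NOT false = true
[3.1.2.1.1] false AND false = false
[3.1.2.1] NOT false = true
[3.1.2] NOT true = false
[3.1.3] false AND false = false
[3.1] true AND false AND false = false
[3] NOT false = true
[root] false AND true AND true = false
Overall: false → blocked

Blocked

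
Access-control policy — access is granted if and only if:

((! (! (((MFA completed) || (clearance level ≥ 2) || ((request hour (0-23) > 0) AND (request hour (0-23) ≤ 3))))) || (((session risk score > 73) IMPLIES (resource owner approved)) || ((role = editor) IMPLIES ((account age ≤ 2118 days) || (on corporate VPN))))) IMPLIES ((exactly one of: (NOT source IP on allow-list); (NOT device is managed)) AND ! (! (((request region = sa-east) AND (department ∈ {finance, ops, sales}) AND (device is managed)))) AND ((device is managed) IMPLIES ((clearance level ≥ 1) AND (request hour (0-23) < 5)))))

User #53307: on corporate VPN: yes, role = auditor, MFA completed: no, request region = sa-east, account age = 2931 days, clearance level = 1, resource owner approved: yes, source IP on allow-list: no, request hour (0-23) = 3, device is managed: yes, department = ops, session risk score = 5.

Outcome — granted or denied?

Atomic conditions:
  MFA completed: no → false
  clearance level ≥ 2: 1 ≥ 2 is false
  request hour (0-23) > 0: 3 > 0 is true
  request hour (0-23) ≤ 3: 3 ≤ 3 is true
  session risk score > 73: 5 > 73 is false
  resource owner approved: yes → true
  role = editor: auditor == editor is false
  account age ≤ 2118 days: 2931 ≤ 2118 is false
  on corporate VPN: yes → true
  NOT source IP on allow-list: no → true
  NOT device is managed: yes → false
  request region = sa-east: sa-east == sa-east is true
  department ∈ {finance, ops, sales}: ops is in the set → true
  device is managed: yes → true
  clearance level ≥ 1: 1 ≥ 1 is true
  request hour (0-23) < 5: 3 < 5 is true
Combine:
[1.1.1.1.3] true AND true = true
[1.1.1.1] false OR false OR true = true
[1.1.1] NOT true = false
[1.1] NOT false = true
[1.2.1] false → true (antecedent false ⇒ implication holds) = true
[1.2.2.2] false OR true = true
[1.2.2] false → true (antecedent false ⇒ implication holds) = true
[1.2] true OR true = true
[1] true OR true = true
[2.1] exactly-one(true, false) = true
[2.2.1.1] true AND true AND true = true
[2.2.1] NOT true = false
[2.2] NOT false = true
[2.3.2] true AND true = true
[2.3] true → true = true
[2] true AND true AND true = true
[root] true → true = true
Overall: true → granted

Granted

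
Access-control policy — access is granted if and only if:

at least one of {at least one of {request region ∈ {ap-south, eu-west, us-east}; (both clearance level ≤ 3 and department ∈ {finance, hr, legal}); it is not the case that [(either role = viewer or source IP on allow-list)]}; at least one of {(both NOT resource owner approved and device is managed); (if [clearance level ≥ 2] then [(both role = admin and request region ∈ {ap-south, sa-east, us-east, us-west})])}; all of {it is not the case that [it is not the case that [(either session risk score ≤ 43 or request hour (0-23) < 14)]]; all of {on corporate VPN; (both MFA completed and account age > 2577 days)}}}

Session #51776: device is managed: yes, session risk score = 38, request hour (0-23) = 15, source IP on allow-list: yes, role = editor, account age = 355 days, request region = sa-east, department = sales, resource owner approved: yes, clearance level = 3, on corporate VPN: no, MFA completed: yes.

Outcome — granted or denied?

Denied

Atomic conditions:
  request region ∈ {ap-south, eu-west, us-east}: sa-east is not in the set → false
  clearance level ≤ 3: 3 ≤ 3 is true
  department ∈ {finance, hr, legal}: sales is not in the set → false
  role = viewer: editor == viewer is false
  source IP on allow-list: yes → true
  NOT resource owner approved: yes → false
  device is managed: yes → true
  clearance level ≥ 2: 3 ≥ 2 is true
  role = admin: editor == admin is false
  request region ∈ {ap-south, sa-east, us-east, us-west}: sa-east is in the set → true
  session risk score ≤ 43: 38 ≤ 43 is true
  request hour (0-23) < 14: 15 < 14 is false
  on corporate VPN: no → false
  MFA completed: yes → true
  account age > 2577 days: 355 > 2577 is false
Combine:
[1.2] true AND false = false
[1.3.1] false OR true = true
[1.3] NOT true = false
[1] false OR false OR false = false
[2.1] false AND true = false
[2.2.2] false AND true = false
[2.2] true → false = false
[2] false OR false = false
[3.1.1.1] true OR false = true
[3.1.1] NOT true = false
[3.1] NOT false = true
[3.2.2] true AND false = false
[3.2] false AND false = false
[3] true AND false = false
[root] false OR false OR false = false
Overall: false → denied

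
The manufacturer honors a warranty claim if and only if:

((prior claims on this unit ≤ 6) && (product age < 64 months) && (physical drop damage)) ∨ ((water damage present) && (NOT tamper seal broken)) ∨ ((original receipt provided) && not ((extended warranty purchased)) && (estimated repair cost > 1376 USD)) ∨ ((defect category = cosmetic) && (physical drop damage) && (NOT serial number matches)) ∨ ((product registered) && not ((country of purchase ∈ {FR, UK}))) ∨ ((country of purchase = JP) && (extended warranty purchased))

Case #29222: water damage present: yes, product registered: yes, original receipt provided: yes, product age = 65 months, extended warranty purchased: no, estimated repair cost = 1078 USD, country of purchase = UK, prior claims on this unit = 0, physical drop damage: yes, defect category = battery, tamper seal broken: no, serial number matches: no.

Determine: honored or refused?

Atomic conditions:
  prior claims on this unit ≤ 6: 0 ≤ 6 is true
  product age < 64 months: 65 < 64 is false
  physical drop damage: yes → true
  water damage present: yes → true
  NOT tamper seal broken: no → true
  original receipt provided: yes → true
  extended warranty purchased: no → false
  estimated repair cost > 1376 USD: 1078 > 1376 is false
  defect category = cosmetic: battery == cosmetic is false
  NOT serial number matches: no → true
  product registered: yes → true
  country of purchase ∈ {FR, UK}: UK is in the set → true
  country of purchase = JP: UK == JP is false
Combine:
[1] true AND false AND true = false
[2] true AND true = true
[3.2] NOT false = true
[3] true AND true AND false = false
[4] false AND true AND true = false
[5.2] NOT true = false
[5] true AND false = false
[6] false AND false = false
[root] false OR true OR false OR false OR false OR false = true
Overall: true → honored

Honored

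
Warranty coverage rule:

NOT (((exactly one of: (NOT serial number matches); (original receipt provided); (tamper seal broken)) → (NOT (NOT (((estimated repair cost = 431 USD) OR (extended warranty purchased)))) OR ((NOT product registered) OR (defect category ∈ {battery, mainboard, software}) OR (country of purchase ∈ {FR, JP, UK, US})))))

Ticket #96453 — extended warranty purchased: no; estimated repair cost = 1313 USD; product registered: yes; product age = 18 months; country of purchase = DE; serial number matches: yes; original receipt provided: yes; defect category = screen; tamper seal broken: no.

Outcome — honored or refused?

Honored

Atomic conditions:
  NOT serial number matches: yes → false
  original receipt provided: yes → true
  tamper seal broken: no → false
  estimated repair cost = 431 USD: 1313 == 431 is false
  extended warranty purchased: no → false
  NOT product registered: yes → false
  defect category ∈ {battery, mainboard, software}: screen is not in the set → false
  country of purchase ∈ {FR, JP, UK, US}: DE is not in the set → false
Combine:
[1.1] exactly-one(false, true, false) = true
[1.2.1.1.1] false OR false = false
[1.2.1.1] NOT false = true
[1.2.1] NOT true = false
[1.2.2] false OR false OR false = false
[1.2] false OR false = false
[1] true → false = false
[root] NOT false = true
Overall: true → honored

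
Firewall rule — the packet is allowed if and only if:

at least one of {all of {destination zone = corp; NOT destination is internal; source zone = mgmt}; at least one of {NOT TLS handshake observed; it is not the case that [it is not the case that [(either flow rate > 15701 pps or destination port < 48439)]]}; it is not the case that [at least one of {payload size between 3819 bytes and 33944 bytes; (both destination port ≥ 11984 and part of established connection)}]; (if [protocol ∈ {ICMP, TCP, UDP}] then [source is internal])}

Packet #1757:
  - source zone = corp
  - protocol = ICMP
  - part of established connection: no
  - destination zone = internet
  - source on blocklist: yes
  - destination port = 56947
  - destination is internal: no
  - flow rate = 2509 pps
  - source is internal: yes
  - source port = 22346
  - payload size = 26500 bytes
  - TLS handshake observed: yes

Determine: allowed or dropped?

Allowed

Atomic conditions:
  destination zone = corp: internet == corp is false
  NOT destination is internal: no → true
  source zone = mgmt: corp == mgmt is false
  NOT TLS handshake observed: yes → false
  flow rate > 15701 pps: 2509 > 15701 is false
  destination port < 48439: 56947 < 48439 is false
  payload size between 3819 bytes and 33944 bytes: 26500 in [3819, 33944] is true
  destination port ≥ 11984: 56947 ≥ 11984 is true
  part of established connection: no → false
  protocol ∈ {ICMP, TCP, UDP}: ICMP is in the set → true
  source is internal: yes → true
Combine:
[1] false AND true AND false = false
[2.2.1.1] false OR false = false
[2.2.1] NOT false = true
[2.2] NOT true = false
[2] false OR false = false
[3.1.2] true AND false = false
[3.1] true OR false = true
[3] NOT true = false
[4] true → true = true
[root] false OR false OR false OR true = true
Overall: true → allowed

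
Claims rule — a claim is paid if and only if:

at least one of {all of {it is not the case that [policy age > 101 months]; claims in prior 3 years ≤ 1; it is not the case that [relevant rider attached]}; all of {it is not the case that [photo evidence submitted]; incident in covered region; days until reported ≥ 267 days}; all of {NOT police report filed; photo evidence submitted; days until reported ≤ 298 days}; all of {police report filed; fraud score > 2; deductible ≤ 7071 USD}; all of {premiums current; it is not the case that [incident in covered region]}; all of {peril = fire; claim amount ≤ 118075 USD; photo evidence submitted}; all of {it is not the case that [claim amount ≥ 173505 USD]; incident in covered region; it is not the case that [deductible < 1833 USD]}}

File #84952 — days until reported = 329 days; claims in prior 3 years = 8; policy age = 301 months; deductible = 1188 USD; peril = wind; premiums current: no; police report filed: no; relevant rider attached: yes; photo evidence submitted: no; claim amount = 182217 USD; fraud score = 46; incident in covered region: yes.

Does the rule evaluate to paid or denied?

Paid

Atomic conditions:
  policy age > 101 months: 301 > 101 is true
  claims in prior 3 years ≤ 1: 8 ≤ 1 is false
  relevant rider attached: yes → true
  photo evidence submitted: no → false
  incident in covered region: yes → true
  days until reported ≥ 267 days: 329 ≥ 267 is true
  NOT police report filed: no → true
  days until reported ≤ 298 days: 329 ≤ 298 is false
  police report filed: no → false
  fraud score > 2: 46 > 2 is true
  deductible ≤ 7071 USD: 1188 ≤ 7071 is true
  premiums current: no → false
  peril = fire: wind == fire is false
  claim amount ≤ 118075 USD: 182217 ≤ 118075 is false
  claim amount ≥ 173505 USD: 182217 ≥ 173505 is true
  deductible < 1833 USD: 1188 < 1833 is true
Combine:
[1.1] NOT true = false
[1.3] NOT true = false
[1] false AND false AND false = false
[2.1] NOT false = true
[2] true AND true AND true = true
[3] true AND false AND false = false
[4] false AND true AND true = false
[5.2] NOT true = false
[5] false AND false = false
[6] false AND false AND false = false
[7.1] NOT true = false
[7.3] NOT true = false
[7] false AND true AND false = false
[root] false OR true OR false OR false OR false OR false OR false = true
Overall: true → paid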